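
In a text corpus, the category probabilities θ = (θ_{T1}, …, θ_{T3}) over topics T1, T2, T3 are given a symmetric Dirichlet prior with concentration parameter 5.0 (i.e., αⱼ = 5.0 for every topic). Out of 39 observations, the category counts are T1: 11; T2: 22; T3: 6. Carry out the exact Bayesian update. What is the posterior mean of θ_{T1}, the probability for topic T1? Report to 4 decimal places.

The Dirichlet prior is conjugate to the Multinomial likelihood: each posterior αⱼ = prior αⱼ + observed count nⱼ.
Posterior concentration: (16.0, 27.0, 11.0), total = 54.0.
E[θ_{T1}|data] = α_{T1}/Σα = 16.0/54.0 = 0.2963.

0.2963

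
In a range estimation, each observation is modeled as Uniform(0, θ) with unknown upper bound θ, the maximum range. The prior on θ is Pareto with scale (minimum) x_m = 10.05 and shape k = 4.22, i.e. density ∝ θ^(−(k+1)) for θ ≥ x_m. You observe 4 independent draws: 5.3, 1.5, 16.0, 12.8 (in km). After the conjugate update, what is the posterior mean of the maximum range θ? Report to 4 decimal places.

18.2161

A Pareto(scale x_m, shape k) prior on the upper bound θ of Uniform(0, θ) is conjugate: posterior is Pareto(max(x_m, max xᵢ), k + n).
Sample maximum = 16.0; prior scale x_m = 10.05 → posterior scale = max = 16.00.
Posterior shape = 4.22 + 4 = 8.22.
E[θ|data] = k·x_m/(k−1) = 8.22·16.00/7.22 = 18.2161.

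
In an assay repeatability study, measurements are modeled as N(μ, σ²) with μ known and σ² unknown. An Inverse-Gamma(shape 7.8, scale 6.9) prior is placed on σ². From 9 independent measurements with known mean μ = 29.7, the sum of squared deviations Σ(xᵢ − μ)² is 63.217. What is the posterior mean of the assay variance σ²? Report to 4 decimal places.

With known mean μ and an Inverse-Gamma(α, β) prior on σ², the Normal likelihood is conjugate: posterior is Inv-Gamma(α + n/2, β + Σ(xᵢ−μ)²/2).
Posterior: Inv-Gamma(7.8 + 9/2, 6.9 + 63.217/2) = Inv-Gamma(12.30, 38.5085).
E[σ²|data] = β/(α−1) = 38.5085/11.30 = 3.4078.

3.4078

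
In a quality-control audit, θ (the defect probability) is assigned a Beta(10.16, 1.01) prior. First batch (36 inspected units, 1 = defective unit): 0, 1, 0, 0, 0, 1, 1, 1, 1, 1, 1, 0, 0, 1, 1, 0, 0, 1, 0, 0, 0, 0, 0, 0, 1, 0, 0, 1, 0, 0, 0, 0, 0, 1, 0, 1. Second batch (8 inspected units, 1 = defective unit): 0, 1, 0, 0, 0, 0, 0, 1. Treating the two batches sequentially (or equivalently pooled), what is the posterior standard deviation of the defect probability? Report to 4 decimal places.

0.0666

The Beta prior is conjugate to a Binomial/Bernoulli likelihood; the update adds successes to α and failures to β.
After batch 1: Beta(10.16+14, 1.01+22) = Beta(24.16, 23.01).
After batch 2: Beta(24.16+2, 23.01+6) = Beta(26.16, 29.01).
Var = αβ/((α+β)²(α+β+1)) = 26.16·29.01/(55.17²·56.17) = 0.00443890; SD = √0.00443890 = 0.0666.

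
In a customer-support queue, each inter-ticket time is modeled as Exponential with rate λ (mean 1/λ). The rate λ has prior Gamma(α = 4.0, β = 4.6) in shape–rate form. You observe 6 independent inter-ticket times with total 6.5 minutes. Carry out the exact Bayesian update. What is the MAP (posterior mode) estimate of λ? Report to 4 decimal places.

With a Gamma(shape α, rate β) prior on the exponential rate λ, the posterior after n observations with total T = Σxᵢ is Gamma(α+n, β+T).
Posterior: Gamma(4.0+6, 4.6+6.5) = Gamma(10.0, 11.1).
Mode = (α−1)/β = 0.8108.

0.8108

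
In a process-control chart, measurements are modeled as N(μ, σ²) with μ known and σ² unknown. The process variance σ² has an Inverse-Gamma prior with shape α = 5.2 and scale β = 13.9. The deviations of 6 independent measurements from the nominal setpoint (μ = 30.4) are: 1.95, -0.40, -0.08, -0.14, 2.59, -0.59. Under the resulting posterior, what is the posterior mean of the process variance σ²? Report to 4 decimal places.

2.6975

With known mean μ and an Inverse-Gamma(α, β) prior on σ², the Normal likelihood is conjugate: posterior is Inv-Gamma(α + n/2, β + Σ(xᵢ−μ)²/2).
Σ(xᵢ−μ)² = (1.95)² + (-0.40)² + (-0.08)² + (-0.14)² + (2.59)² + (-0.59)² = 11.0447.
Posterior: Inv-Gamma(5.2 + 6/2, 13.9 + 11.0447/2) = Inv-Gamma(8.20, 19.42235).
E[σ²|data] = β/(α−1) = 19.42235/7.20 = 2.6975.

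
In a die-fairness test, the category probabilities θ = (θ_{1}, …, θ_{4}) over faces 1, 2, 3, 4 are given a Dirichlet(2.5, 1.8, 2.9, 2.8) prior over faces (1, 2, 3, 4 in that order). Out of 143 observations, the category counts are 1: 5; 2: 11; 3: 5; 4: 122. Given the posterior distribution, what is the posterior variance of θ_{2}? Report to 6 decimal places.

0.000498

The Dirichlet prior is conjugate to the Multinomial likelihood: each posterior αⱼ = prior αⱼ + observed count nⱼ.
Posterior concentration: (7.5, 12.8, 7.9, 124.8), total = 153.0.
Var[θ_j] = α_j(Σα−α_j)/((Σα)²(Σα+1)) = 12.8·140.2/(153.0²·154.0) = 0.000498.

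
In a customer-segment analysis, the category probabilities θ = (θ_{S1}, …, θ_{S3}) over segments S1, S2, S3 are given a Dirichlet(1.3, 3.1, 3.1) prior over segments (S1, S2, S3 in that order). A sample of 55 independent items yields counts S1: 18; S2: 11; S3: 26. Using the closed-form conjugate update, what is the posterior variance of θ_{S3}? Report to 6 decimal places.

The Dirichlet prior is conjugate to the Multinomial likelihood: each posterior αⱼ = prior αⱼ + observed count nⱼ.
Posterior concentration: (19.3, 14.1, 29.1), total = 62.5.
Var[θ_j] = α_j(Σα−α_j)/((Σα)²(Σα+1)) = 29.1·33.4/(62.5²·63.5) = 0.003918.

0.003918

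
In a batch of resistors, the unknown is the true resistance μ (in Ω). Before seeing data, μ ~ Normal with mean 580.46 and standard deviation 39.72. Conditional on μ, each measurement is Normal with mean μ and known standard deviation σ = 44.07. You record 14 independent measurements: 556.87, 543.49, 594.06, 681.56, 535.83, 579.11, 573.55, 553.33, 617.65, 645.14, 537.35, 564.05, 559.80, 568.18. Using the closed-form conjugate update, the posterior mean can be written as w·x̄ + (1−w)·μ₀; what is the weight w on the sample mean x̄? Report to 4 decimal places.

For Normal data with known variance σ², a Normal(μ₀, σ₀²) prior on μ is conjugate. Posterior precision = 1/σ₀² + n/σ²; posterior mean is the precision-weighted average of μ₀ and x̄.
σ₀² = 39.72² = 1577.6784, σ² = 44.07² = 1942.1649. Prior precision 1/σ₀² = 1/1577.6784; data precision n/σ² = 14/1942.1649.
w = (n/σ²)/(1/σ₀² + n/σ²) = n·σ₀²/(σ² + n·σ₀²) = 14·1577.6784/(1942.1649 + 14·1577.6784) = 22087.4976/24029.6625 = 0.9192.

0.9192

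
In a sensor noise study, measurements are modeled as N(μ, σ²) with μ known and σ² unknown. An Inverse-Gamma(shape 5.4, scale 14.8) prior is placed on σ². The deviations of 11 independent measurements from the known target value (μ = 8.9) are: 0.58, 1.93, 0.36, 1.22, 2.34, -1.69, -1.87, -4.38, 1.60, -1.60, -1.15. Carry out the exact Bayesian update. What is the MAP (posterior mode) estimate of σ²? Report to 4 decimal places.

With known mean μ and an Inverse-Gamma(α, β) prior on σ², the Normal likelihood is conjugate: posterior is Inv-Gamma(α + n/2, β + Σ(xᵢ−μ)²/2).
Σ(xᵢ−μ)² = (0.58)² + (1.93)² + (0.36)² + (1.22)² + (2.34)² + (-1.69)² + (-1.87)² + (-4.38)² + (1.60)² + (-1.60)² + (-1.15)² = 43.1348.
Posterior: Inv-Gamma(5.4 + 11/2, 14.8 + 43.1348/2) = Inv-Gamma(10.90, 36.36740).
Mode = β/(α+1) = 36.36740/11.90 = 3.0561.

3.0561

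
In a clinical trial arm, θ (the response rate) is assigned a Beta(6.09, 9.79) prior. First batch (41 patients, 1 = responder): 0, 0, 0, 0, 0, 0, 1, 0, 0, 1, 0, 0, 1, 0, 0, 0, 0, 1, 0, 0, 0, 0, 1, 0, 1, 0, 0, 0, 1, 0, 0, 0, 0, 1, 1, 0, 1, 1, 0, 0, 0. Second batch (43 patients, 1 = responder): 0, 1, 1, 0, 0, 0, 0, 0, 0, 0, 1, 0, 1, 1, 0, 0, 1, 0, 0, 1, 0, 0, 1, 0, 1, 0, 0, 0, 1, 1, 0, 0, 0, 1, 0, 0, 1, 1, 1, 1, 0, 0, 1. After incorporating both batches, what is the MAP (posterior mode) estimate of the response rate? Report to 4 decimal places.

0.3381

The Beta prior is conjugate to a Binomial/Bernoulli likelihood; the update adds successes to α and failures to β.
After batch 1: Beta(6.09+11, 9.79+30) = Beta(17.09, 39.79).
After batch 2: Beta(17.09+17, 39.79+26) = Beta(34.09, 65.79).
Mode of Beta(a,b) for a,b>1 is (a−1)/(a+b−2) = 33.09/97.88 = 0.3381.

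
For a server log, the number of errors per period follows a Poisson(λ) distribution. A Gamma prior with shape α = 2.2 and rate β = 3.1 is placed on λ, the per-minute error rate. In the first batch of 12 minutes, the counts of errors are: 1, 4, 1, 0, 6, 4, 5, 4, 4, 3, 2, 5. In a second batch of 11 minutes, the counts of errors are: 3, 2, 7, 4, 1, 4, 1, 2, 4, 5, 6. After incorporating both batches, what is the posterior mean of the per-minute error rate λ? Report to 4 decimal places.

With a Gamma(shape α, rate β) prior, the Poisson likelihood is conjugate: the posterior is Gamma(α + ΣXᵢ, β + n).
Batch 1: sum of counts S = 39 over n = 12 minutes.
After batch 1: Gamma(α+S, β+n) = Gamma(2.2+39, 3.1+12) = Gamma(41.2, 15.1).
Batch 2: sum of counts S = 39 over n = 11 minutes.
After batch 2: Gamma(α+S, β+n) = Gamma(41.2+39, 15.1+11) = Gamma(80.2, 26.1).
Posterior mean = α/β = 80.2/26.1 = 3.0728.

3.0728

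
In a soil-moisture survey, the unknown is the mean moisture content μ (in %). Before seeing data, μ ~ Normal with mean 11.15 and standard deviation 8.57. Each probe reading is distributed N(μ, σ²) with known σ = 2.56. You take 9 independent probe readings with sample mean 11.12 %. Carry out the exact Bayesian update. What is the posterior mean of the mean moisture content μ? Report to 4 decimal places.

11.1203

For Normal data with known variance σ², a Normal(μ₀, σ₀²) prior on μ is conjugate. Posterior precision = 1/σ₀² + n/σ²; posterior mean is the precision-weighted average of μ₀ and x̄.
n·x̄ = 9·11.12 = 100.08.
σ₀² = 8.57² = 73.4449, σ² = 2.56² = 6.5536; σ² + n·σ₀² = 6.5536 + 9·73.4449 = 667.5577.
Posterior mean = (μ₀/σ₀² + n·x̄/σ²)/(1/σ₀² + n/σ²) = (σ²·μ₀ + σ₀²·n·x̄)/(σ² + n·σ₀²) = (6.5536·11.15 + 73.4449·100.08)/667.5577 = 7423.438232/667.5577 = 11.1203.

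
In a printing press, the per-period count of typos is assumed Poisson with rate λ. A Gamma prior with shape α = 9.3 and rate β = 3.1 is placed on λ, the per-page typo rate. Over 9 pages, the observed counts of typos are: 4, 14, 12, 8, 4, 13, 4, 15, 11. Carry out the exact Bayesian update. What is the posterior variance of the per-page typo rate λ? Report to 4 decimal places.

With a Gamma(shape α, rate β) prior, the Poisson likelihood is conjugate: the posterior is Gamma(α + ΣXᵢ, β + n).
Sum of counts S = 85 over n = 9 pages.
Posterior: Gamma(α+S, β+n) = Gamma(9.3+85, 3.1+9) = Gamma(94.3, 12.1).
Var = α/β² = 94.3/12.1² = 0.6441.

0.6441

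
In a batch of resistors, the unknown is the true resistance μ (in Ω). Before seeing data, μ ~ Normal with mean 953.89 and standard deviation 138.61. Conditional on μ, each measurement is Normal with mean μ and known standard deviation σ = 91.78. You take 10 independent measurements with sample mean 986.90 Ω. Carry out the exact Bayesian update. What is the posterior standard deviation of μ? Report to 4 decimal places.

28.4073

For Normal data with known variance σ², a Normal(μ₀, σ₀²) prior on μ is conjugate. Posterior precision = 1/σ₀² + n/σ²; posterior mean is the precision-weighted average of μ₀ and x̄.
σ₀² = 138.61² = 19212.7321, σ² = 91.78² = 8423.5684; σ² + n·σ₀² = 8423.5684 + 10·19212.7321 = 200550.8894.
Posterior precision = 1/σ₀² + n/σ² = 1/19212.7321 + 10/8423.5684 = (σ² + n·σ₀²)/(σ₀²σ²) = 200550.8894/(19212.7321·8423.5684); posterior variance σₙ² = σ₀²σ²/(σ² + n·σ₀²) = 19212.7321·8423.5684/200550.8894 = 806.976042.
Posterior SD = √σₙ² = √(19212.7321·8423.5684/200550.8894) = 28.4073.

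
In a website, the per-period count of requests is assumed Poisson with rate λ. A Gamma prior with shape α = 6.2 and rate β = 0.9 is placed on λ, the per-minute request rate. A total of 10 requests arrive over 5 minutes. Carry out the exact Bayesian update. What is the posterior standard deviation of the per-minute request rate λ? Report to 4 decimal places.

With a Gamma(shape α, rate β) prior, the Poisson likelihood is conjugate: the posterior is Gamma(α + ΣXᵢ, β + n).
Posterior: Gamma(α+S, β+n) = Gamma(6.2+10, 0.9+5) = Gamma(16.2, 5.9).
SD = √α/β = √16.2/5.9 = 0.6822.

0.6822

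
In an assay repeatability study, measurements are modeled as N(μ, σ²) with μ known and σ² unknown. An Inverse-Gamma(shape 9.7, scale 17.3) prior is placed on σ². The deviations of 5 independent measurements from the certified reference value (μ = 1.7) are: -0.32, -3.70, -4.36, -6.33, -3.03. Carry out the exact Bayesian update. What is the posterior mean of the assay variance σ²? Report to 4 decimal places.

5.2077

With known mean μ and an Inverse-Gamma(α, β) prior on σ², the Normal likelihood is conjugate: posterior is Inv-Gamma(α + n/2, β + Σ(xᵢ−μ)²/2).
Σ(xᵢ−μ)² = (-0.32)² + (-3.70)² + (-4.36)² + (-6.33)² + (-3.03)² = 82.0518.
Posterior: Inv-Gamma(9.7 + 5/2, 17.3 + 82.0518/2) = Inv-Gamma(12.20, 58.32590).
E[σ²|data] = β/(α−1) = 58.32590/11.20 = 5.2077.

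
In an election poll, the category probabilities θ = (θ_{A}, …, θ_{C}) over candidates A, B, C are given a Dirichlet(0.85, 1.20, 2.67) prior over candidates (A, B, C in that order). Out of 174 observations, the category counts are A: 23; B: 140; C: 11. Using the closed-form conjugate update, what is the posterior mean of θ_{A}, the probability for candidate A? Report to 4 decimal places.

The Dirichlet prior is conjugate to the Multinomial likelihood: each posterior αⱼ = prior αⱼ + observed count nⱼ.
Posterior concentration: (23.85, 141.20, 13.67), total = 178.72.
E[θ_{A}|data] = α_{A}/Σα = 23.85/178.72 = 0.1334.

0.1334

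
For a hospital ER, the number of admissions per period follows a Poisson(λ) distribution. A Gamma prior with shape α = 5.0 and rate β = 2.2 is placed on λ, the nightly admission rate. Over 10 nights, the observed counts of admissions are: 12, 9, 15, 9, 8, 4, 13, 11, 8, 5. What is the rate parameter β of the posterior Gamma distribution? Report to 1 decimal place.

12.2

With a Gamma(shape α, rate β) prior, the Poisson likelihood is conjugate: the posterior is Gamma(α + ΣXᵢ, β + n).
Sum of counts S = 94 over n = 10 nights.
Posterior: Gamma(α+S, β+n) = Gamma(5.0+94, 2.2+10) = Gamma(99.0, 12.2).
Posterior β = 12.2.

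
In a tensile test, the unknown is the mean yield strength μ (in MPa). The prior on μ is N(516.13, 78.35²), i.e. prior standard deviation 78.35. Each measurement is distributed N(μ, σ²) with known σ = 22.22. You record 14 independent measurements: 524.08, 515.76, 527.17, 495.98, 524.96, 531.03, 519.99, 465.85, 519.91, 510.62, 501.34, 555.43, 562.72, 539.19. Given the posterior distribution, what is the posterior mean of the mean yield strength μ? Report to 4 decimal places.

For Normal data with known variance σ², a Normal(μ₀, σ₀²) prior on μ is conjugate. Posterior precision = 1/σ₀² + n/σ²; posterior mean is the precision-weighted average of μ₀ and x̄.
Σxᵢ = 524.08 + 515.76 + 527.17 + 495.98 + 524.96 + 531.03 + 519.99 + 465.85 + 519.91 + 510.62 + 501.34 + 555.43 + 562.72 + 539.19 = 7294.03, so n·x̄ = 7294.03.
σ₀² = 78.35² = 6138.7225, σ² = 22.22² = 493.7284; σ² + n·σ₀² = 493.7284 + 14·6138.7225 = 86435.8434.
Posterior mean = (μ₀/σ₀² + n·x̄/σ²)/(1/σ₀² + n/σ²) = (σ²·μ₀ + σ₀²·n·x̄)/(σ² + n·σ₀²) = (493.7284·516.13 + 6138.7225·7294.03)/86435.8434 = 45030854.115767/86435.8434 = 520.9743.

520.9743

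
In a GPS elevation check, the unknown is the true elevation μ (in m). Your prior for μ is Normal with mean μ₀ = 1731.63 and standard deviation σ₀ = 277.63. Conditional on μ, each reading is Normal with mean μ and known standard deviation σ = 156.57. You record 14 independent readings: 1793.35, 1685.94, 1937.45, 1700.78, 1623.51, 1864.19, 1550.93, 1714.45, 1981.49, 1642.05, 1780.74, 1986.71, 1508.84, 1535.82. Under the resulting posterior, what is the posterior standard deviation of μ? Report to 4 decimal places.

For Normal data with known variance σ², a Normal(μ₀, σ₀²) prior on μ is conjugate. Posterior precision = 1/σ₀² + n/σ²; posterior mean is the precision-weighted average of μ₀ and x̄.
σ₀² = 277.63² = 77078.4169, σ² = 156.57² = 24514.1649; σ² + n·σ₀² = 24514.1649 + 14·77078.4169 = 1103612.0015.
Posterior precision = 1/σ₀² + n/σ² = 1/77078.4169 + 14/24514.1649 = (σ² + n·σ₀²)/(σ₀²σ²) = 1103612.0015/(77078.4169·24514.1649); posterior variance σₙ² = σ₀²σ²/(σ² + n·σ₀²) = 77078.4169·24514.1649/1103612.0015 = 1712.117139.
Posterior SD = √σₙ² = √(77078.4169·24514.1649/1103612.0015) = 41.3777.

41.3777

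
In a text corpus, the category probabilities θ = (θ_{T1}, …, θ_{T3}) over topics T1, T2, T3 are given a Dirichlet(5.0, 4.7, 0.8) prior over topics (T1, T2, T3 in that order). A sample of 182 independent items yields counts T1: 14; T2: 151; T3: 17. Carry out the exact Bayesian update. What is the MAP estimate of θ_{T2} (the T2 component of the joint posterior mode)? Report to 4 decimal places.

The Dirichlet prior is conjugate to the Multinomial likelihood: each posterior αⱼ = prior αⱼ + observed count nⱼ.
Posterior concentration: (19.0, 155.7, 17.8), total = 192.5.
Joint mode component: (α_{T2}−1)/(Σα−K) = 154.7/189.5 = 0.8164.

0.8164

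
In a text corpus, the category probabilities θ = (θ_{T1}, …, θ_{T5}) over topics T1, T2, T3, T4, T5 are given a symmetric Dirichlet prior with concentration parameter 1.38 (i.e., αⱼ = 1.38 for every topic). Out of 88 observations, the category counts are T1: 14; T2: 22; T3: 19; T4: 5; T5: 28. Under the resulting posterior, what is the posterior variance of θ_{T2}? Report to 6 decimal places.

The Dirichlet prior is conjugate to the Multinomial likelihood: each posterior αⱼ = prior αⱼ + observed count nⱼ.
Posterior concentration: (15.38, 23.38, 20.38, 6.38, 29.38), total = 94.90.
Var[θ_j] = α_j(Σα−α_j)/((Σα)²(Σα+1)) = 23.38·71.52/(94.90²·95.90) = 0.001936.

0.001936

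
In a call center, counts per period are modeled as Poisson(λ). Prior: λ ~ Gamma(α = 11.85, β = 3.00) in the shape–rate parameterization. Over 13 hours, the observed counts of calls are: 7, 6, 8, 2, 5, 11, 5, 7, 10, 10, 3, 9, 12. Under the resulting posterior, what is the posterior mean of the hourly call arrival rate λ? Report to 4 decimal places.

With a Gamma(shape α, rate β) prior, the Poisson likelihood is conjugate: the posterior is Gamma(α + ΣXᵢ, β + n).
Sum of counts S = 95 over n = 13 hours.
Posterior: Gamma(α+S, β+n) = Gamma(11.85+95, 3.00+13) = Gamma(106.85, 16.00).
Posterior mean = α/β = 106.85/16.00 = 6.6781.

6.6781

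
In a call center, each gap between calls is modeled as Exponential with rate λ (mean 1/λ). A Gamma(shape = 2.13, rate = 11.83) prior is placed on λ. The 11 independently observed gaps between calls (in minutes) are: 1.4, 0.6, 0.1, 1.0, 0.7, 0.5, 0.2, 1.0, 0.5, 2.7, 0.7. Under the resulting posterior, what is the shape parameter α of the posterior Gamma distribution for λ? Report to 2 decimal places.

13.13

With a Gamma(shape α, rate β) prior on the exponential rate λ, the posterior after n observations with total T = Σxᵢ is Gamma(α+n, β+T).
Sum of observations T = 9.4 minutes; n = 11.
Posterior: Gamma(2.13+11, 11.83+9.4) = Gamma(13.13, 21.23).
Posterior α = 13.13.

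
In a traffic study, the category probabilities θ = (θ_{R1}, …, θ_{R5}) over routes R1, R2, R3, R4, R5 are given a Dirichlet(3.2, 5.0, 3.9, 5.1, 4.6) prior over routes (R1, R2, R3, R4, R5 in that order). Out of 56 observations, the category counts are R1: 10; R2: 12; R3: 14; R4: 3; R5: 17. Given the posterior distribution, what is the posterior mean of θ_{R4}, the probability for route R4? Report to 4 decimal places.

0.1041

The Dirichlet prior is conjugate to the Multinomial likelihood: each posterior αⱼ = prior αⱼ + observed count nⱼ.
Posterior concentration: (13.2, 17.0, 17.9, 8.1, 21.6), total = 77.8.
E[θ_{R4}|data] = α_{R4}/Σα = 8.1/77.8 = 0.1041.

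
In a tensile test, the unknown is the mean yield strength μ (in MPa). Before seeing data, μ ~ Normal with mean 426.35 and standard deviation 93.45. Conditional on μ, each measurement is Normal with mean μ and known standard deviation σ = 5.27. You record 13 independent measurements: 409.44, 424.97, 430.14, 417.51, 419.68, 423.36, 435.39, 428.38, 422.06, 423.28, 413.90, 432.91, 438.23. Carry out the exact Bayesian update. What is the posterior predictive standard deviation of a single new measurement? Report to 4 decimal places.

5.4689

For Normal data with known variance σ², a Normal(μ₀, σ₀²) prior on μ is conjugate. Posterior precision = 1/σ₀² + n/σ²; posterior mean is the precision-weighted average of μ₀ and x̄.
σ₀² = 93.45² = 8732.9025, σ² = 5.27² = 27.7729; σ² + n·σ₀² = 27.7729 + 13·8732.9025 = 113555.5054.
Posterior precision = 1/σ₀² + n/σ² = 1/8732.9025 + 13/27.7729 = (σ² + n·σ₀²)/(σ₀²σ²) = 113555.5054/(8732.9025·27.7729); posterior variance σₙ² = σ₀²σ²/(σ² + n·σ₀²) = 8732.9025·27.7729/113555.5054 = 2.135854.
Predictive variance for one new observation = σₙ² + σ² = 8732.9025·27.7729/113555.5054 + 27.7729 = σ²·(σ₀² + 113555.5054)/113555.5054 = 27.7729·122288.4079/113555.5054 = 29.908754; SD = √(27.7729·122288.4079/113555.5054) = 5.4689.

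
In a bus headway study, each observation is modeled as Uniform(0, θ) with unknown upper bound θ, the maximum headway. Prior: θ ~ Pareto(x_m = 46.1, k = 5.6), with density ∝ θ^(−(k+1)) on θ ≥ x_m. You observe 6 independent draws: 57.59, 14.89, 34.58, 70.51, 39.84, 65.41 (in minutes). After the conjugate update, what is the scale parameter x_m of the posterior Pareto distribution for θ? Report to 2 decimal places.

A Pareto(scale x_m, shape k) prior on the upper bound θ of Uniform(0, θ) is conjugate: posterior is Pareto(max(x_m, max xᵢ), k + n).
Sample maximum = 70.51; prior scale x_m = 46.1 → posterior scale = max = 70.51.
Posterior shape = 5.6 + 6 = 11.6.
Posterior scale x_m = 70.51.

70.51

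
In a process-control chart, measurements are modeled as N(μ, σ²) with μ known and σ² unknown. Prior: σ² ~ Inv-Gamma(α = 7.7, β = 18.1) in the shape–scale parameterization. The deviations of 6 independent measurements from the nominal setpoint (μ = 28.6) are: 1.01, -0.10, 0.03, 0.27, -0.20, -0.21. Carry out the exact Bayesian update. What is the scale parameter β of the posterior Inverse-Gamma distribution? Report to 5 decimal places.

With known mean μ and an Inverse-Gamma(α, β) prior on σ², the Normal likelihood is conjugate: posterior is Inv-Gamma(α + n/2, β + Σ(xᵢ−μ)²/2).
Σ(xᵢ−μ)² = (1.01)² + (-0.10)² + (0.03)² + (0.27)² + (-0.20)² + (-0.21)² = 1.1880.
Posterior: Inv-Gamma(7.7 + 6/2, 18.1 + 1.1880/2) = Inv-Gamma(10.70, 18.69400).
Posterior β = 18.69400.

18.69400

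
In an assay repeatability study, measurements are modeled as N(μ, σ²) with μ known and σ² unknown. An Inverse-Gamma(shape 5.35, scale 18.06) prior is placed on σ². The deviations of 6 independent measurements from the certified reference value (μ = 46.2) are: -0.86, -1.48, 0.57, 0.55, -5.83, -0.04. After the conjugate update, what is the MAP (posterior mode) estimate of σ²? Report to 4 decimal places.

With known mean μ and an Inverse-Gamma(α, β) prior on σ², the Normal likelihood is conjugate: posterior is Inv-Gamma(α + n/2, β + Σ(xᵢ−μ)²/2).
Σ(xᵢ−μ)² = (-0.86)² + (-1.48)² + (0.57)² + (0.55)² + (-5.83)² + (-0.04)² = 37.5479.
Posterior: Inv-Gamma(5.35 + 6/2, 18.06 + 37.5479/2) = Inv-Gamma(8.35, 36.83395).
Mode = β/(α+1) = 36.83395/9.35 = 3.9395.

3.9395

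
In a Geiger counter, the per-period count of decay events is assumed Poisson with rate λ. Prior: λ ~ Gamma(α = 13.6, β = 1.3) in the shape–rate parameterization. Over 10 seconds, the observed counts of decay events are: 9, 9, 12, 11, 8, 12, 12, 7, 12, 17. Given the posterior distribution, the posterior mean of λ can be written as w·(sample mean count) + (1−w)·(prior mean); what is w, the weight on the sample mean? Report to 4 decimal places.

With a Gamma(shape α, rate β) prior, the Poisson likelihood is conjugate: the posterior is Gamma(α + ΣXᵢ, β + n).
Posterior mean = (α₀+S)/(β₀+n) = [n/(β₀+n)]·(S/n) + [β₀/(β₀+n)]·(α₀/β₀), so only n and β₀ enter the weight.
Weight on data w = n/(β₀+n) = 10/(1.3+10) = 10/11.3 = 0.8850.

0.8850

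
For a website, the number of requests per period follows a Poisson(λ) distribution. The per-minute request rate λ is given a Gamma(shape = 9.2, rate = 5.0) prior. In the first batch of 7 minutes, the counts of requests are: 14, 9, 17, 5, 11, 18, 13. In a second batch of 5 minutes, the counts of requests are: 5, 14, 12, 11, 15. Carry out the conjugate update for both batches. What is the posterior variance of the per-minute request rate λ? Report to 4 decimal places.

With a Gamma(shape α, rate β) prior, the Poisson likelihood is conjugate: the posterior is Gamma(α + ΣXᵢ, β + n).
Batch 1: sum of counts S = 87 over n = 7 minutes.
After batch 1: Gamma(α+S, β+n) = Gamma(9.2+87, 5.0+7) = Gamma(96.2, 12.0).
Batch 2: sum of counts S = 57 over n = 5 minutes.
After batch 2: Gamma(α+S, β+n) = Gamma(96.2+57, 12.0+5) = Gamma(153.2, 17.0).
Var = α/β² = 153.2/17.0² = 0.5301.

0.5301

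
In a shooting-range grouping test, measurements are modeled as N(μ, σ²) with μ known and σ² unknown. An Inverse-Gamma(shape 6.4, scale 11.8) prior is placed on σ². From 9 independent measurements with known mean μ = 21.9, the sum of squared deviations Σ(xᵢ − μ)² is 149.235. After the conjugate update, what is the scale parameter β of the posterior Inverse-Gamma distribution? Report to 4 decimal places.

With known mean μ and an Inverse-Gamma(α, β) prior on σ², the Normal likelihood is conjugate: posterior is Inv-Gamma(α + n/2, β + Σ(xᵢ−μ)²/2).
Posterior: Inv-Gamma(6.4 + 9/2, 11.8 + 149.235/2) = Inv-Gamma(10.90, 86.4175).
Posterior β = 86.4175.

86.4175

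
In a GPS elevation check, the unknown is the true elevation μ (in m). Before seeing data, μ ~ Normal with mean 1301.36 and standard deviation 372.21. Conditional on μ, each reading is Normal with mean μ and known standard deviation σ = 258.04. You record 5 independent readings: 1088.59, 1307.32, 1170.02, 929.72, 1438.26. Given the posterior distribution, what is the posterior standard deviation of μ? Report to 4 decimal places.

110.2230

For Normal data with known variance σ², a Normal(μ₀, σ₀²) prior on μ is conjugate. Posterior precision = 1/σ₀² + n/σ²; posterior mean is the precision-weighted average of μ₀ and x̄.
σ₀² = 372.21² = 138540.2841, σ² = 258.04² = 66584.6416; σ² + n·σ₀² = 66584.6416 + 5·138540.2841 = 759286.0621.
Posterior precision = 1/σ₀² + n/σ² = 1/138540.2841 + 5/66584.6416 = (σ² + n·σ₀²)/(σ₀²σ²) = 759286.0621/(138540.2841·66584.6416); posterior variance σₙ² = σ₀²σ²/(σ² + n·σ₀²) = 138540.2841·66584.6416/759286.0621 = 12149.116946.
Posterior SD = √σₙ² = √(138540.2841·66584.6416/759286.0621) = 110.2230.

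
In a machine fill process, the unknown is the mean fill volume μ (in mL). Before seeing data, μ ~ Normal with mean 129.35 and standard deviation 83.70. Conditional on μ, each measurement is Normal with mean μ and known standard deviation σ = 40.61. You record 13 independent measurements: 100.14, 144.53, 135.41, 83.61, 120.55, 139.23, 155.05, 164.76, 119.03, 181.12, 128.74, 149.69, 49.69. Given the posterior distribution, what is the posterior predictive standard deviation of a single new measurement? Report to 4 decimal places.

42.1162

For Normal data with known variance σ², a Normal(μ₀, σ₀²) prior on μ is conjugate. Posterior precision = 1/σ₀² + n/σ²; posterior mean is the precision-weighted average of μ₀ and x̄.
σ₀² = 83.70² = 7005.69, σ² = 40.61² = 1649.1721; σ² + n·σ₀² = 1649.1721 + 13·7005.69 = 92723.1421.
Posterior precision = 1/σ₀² + n/σ² = 1/7005.69 + 13/1649.1721 = (σ² + n·σ₀²)/(σ₀²σ²) = 92723.1421/(7005.69·1649.1721); posterior variance σₙ² = σ₀²σ²/(σ² + n·σ₀²) = 7005.69·1649.1721/92723.1421 = 124.603073.
Predictive variance for one new observation = σₙ² + σ² = 7005.69·1649.1721/92723.1421 + 1649.1721 = σ²·(σ₀² + 92723.1421)/92723.1421 = 1649.1721·99728.8321/92723.1421 = 1773.775173; SD = √(1649.1721·99728.8321/92723.1421) = 42.1162.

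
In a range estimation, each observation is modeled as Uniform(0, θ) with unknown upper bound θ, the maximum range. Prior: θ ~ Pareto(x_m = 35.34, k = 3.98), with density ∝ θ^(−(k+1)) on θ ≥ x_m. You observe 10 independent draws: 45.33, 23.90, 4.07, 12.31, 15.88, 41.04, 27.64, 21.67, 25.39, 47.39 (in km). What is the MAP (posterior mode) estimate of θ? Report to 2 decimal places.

47.39

A Pareto(scale x_m, shape k) prior on the upper bound θ of Uniform(0, θ) is conjugate: posterior is Pareto(max(x_m, max xᵢ), k + n).
Sample maximum = 47.39; prior scale x_m = 35.34 → posterior scale = max = 47.39.
Posterior shape = 3.98 + 10 = 13.98.
The Pareto density is decreasing on [x_m, ∞), so the mode is x_m = 47.39.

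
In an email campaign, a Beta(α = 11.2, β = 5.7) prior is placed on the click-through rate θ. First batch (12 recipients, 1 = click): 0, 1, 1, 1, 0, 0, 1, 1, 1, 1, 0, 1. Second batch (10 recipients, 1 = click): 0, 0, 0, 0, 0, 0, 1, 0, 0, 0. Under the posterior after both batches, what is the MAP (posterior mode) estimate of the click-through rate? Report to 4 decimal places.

0.5203

The Beta prior is conjugate to a Binomial/Bernoulli likelihood; the update adds successes to α and failures to β.
After batch 1: Beta(11.2+8, 5.7+4) = Beta(19.2, 9.7).
After batch 2: Beta(19.2+1, 9.7+9) = Beta(20.2, 18.7).
Mode of Beta(a,b) for a,b>1 is (a−1)/(a+b−2) = 19.2/36.9 = 0.5203.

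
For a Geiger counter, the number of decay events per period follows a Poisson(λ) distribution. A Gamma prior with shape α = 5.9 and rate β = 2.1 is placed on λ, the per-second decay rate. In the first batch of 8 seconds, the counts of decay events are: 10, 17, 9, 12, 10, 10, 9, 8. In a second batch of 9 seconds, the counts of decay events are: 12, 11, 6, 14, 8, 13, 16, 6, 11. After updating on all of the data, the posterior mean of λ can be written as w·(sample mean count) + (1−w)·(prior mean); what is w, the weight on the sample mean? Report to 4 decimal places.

0.8901

With a Gamma(shape α, rate β) prior, the Poisson likelihood is conjugate: the posterior is Gamma(α + ΣXᵢ, β + n).
Total number of seconds: n = 8 + 9 = 17.
Posterior mean = (α₀+S)/(β₀+n) = [n/(β₀+n)]·(S/n) + [β₀/(β₀+n)]·(α₀/β₀), so only n and β₀ enter the weight.
Weight on data w = n/(β₀+n) = 17/(2.1+17) = 17/19.1 = 0.8901.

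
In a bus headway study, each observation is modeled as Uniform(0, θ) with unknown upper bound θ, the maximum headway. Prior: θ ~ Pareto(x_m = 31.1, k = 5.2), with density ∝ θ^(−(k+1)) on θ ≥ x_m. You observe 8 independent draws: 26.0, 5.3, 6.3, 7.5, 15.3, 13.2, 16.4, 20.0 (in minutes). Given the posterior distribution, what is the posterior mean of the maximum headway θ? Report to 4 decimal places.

33.6492

A Pareto(scale x_m, shape k) prior on the upper bound θ of Uniform(0, θ) is conjugate: posterior is Pareto(max(x_m, max xᵢ), k + n).
Sample maximum = 26.0; prior scale x_m = 31.1 → posterior scale = max = 31.1.
Posterior shape = 5.2 + 8 = 13.2.
E[θ|data] = k·x_m/(k−1) = 13.2·31.1/12.2 = 33.6492.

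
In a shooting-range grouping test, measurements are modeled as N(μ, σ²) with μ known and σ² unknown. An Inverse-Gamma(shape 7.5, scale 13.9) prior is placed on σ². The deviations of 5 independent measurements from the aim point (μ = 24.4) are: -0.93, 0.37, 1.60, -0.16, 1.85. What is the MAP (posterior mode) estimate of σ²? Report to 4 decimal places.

With known mean μ and an Inverse-Gamma(α, β) prior on σ², the Normal likelihood is conjugate: posterior is Inv-Gamma(α + n/2, β + Σ(xᵢ−μ)²/2).
Σ(xᵢ−μ)² = (-0.93)² + (0.37)² + (1.60)² + (-0.16)² + (1.85)² = 7.0099.
Posterior: Inv-Gamma(7.5 + 5/2, 13.9 + 7.0099/2) = Inv-Gamma(10.00, 17.40495).
Mode = β/(α+1) = 17.40495/11.00 = 1.5823.

1.5823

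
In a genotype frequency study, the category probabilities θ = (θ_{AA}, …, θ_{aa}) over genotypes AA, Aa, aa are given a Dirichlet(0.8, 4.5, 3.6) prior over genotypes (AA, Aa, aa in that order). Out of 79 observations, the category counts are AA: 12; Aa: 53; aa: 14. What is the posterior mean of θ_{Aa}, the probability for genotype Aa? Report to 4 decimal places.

0.6542

The Dirichlet prior is conjugate to the Multinomial likelihood: each posterior αⱼ = prior αⱼ + observed count nⱼ.
Posterior concentration: (12.8, 57.5, 17.6), total = 87.9.
E[θ_{Aa}|data] = α_{Aa}/Σα = 57.5/87.9 = 0.6542.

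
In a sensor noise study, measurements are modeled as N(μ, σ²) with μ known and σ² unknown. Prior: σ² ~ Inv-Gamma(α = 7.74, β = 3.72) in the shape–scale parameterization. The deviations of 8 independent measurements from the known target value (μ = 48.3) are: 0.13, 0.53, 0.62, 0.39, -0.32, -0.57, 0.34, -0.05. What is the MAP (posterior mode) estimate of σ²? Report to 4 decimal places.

0.3461

With known mean μ and an Inverse-Gamma(α, β) prior on σ², the Normal likelihood is conjugate: posterior is Inv-Gamma(α + n/2, β + Σ(xᵢ−μ)²/2).
Σ(xᵢ−μ)² = (0.13)² + (0.53)² + (0.62)² + (0.39)² + (-0.32)² + (-0.57)² + (0.34)² + (-0.05)² = 1.3797.
Posterior: Inv-Gamma(7.74 + 8/2, 3.72 + 1.3797/2) = Inv-Gamma(11.74, 4.40985).
Mode = β/(α+1) = 4.40985/12.74 = 0.3461.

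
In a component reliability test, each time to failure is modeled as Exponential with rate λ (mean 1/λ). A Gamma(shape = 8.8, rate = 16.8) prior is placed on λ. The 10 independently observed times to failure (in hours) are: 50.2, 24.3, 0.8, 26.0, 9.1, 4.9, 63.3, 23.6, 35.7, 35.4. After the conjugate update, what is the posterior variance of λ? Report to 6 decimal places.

0.000223

With a Gamma(shape α, rate β) prior on the exponential rate λ, the posterior after n observations with total T = Σxᵢ is Gamma(α+n, β+T).
Sum of observations T = 273.3 hours; n = 10.
Posterior: Gamma(8.8+10, 16.8+273.3) = Gamma(18.8, 290.1).
Var = α/β² = 0.000223.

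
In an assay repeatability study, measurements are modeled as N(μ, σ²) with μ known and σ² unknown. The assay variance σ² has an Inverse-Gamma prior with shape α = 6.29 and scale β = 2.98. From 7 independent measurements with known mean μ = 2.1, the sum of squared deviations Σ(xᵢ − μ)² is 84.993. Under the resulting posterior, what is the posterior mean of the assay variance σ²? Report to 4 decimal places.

With known mean μ and an Inverse-Gamma(α, β) prior on σ², the Normal likelihood is conjugate: posterior is Inv-Gamma(α + n/2, β + Σ(xᵢ−μ)²/2).
Posterior: Inv-Gamma(6.29 + 7/2, 2.98 + 84.993/2) = Inv-Gamma(9.79, 45.4765).
E[σ²|data] = β/(α−1) = 45.4765/8.79 = 5.1737.

5.1737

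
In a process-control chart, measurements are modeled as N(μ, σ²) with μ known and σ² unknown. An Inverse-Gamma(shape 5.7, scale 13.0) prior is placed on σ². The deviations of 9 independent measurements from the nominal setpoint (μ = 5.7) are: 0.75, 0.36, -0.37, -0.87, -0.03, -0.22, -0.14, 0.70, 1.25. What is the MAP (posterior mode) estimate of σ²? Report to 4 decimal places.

1.3262

With known mean μ and an Inverse-Gamma(α, β) prior on σ², the Normal likelihood is conjugate: posterior is Inv-Gamma(α + n/2, β + Σ(xᵢ−μ)²/2).
Σ(xᵢ−μ)² = (0.75)² + (0.36)² + (-0.37)² + (-0.87)² + (-0.03)² + (-0.22)² + (-0.14)² + (0.70)² + (1.25)² = 3.7073.
Posterior: Inv-Gamma(5.7 + 9/2, 13.0 + 3.7073/2) = Inv-Gamma(10.20, 14.85365).
Mode = β/(α+1) = 14.85365/11.20 = 1.3262.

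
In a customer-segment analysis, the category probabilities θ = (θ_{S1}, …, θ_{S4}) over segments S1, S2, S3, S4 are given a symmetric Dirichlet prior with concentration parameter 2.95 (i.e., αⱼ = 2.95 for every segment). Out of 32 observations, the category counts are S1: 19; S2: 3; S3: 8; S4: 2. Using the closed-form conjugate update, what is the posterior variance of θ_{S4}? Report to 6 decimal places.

0.002238

The Dirichlet prior is conjugate to the Multinomial likelihood: each posterior αⱼ = prior αⱼ + observed count nⱼ.
Posterior concentration: (21.95, 5.95, 10.95, 4.95), total = 43.80.
Var[θ_j] = α_j(Σα−α_j)/((Σα)²(Σα+1)) = 4.95·38.85/(43.80²·44.80) = 0.002238.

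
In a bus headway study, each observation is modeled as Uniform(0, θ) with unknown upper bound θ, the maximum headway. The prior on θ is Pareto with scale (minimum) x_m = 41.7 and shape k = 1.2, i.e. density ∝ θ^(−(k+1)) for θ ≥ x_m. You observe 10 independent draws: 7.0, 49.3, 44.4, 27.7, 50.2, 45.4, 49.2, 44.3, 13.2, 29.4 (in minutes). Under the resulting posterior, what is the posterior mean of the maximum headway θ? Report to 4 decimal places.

55.1216

A Pareto(scale x_m, shape k) prior on the upper bound θ of Uniform(0, θ) is conjugate: posterior is Pareto(max(x_m, max xᵢ), k + n).
Sample maximum = 50.2; prior scale x_m = 41.7 → posterior scale = max = 50.2.
Posterior shape = 1.2 + 10 = 11.2.
E[θ|data] = k·x_m/(k−1) = 11.2·50.2/10.2 = 55.1216.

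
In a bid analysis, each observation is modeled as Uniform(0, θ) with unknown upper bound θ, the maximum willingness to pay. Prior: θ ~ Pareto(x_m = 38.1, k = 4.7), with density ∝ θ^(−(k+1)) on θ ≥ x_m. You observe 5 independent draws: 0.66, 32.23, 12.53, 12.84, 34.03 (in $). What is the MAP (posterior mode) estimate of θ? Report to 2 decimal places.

A Pareto(scale x_m, shape k) prior on the upper bound θ of Uniform(0, θ) is conjugate: posterior is Pareto(max(x_m, max xᵢ), k + n).
Sample maximum = 34.03; prior scale x_m = 38.1 → posterior scale = max = 38.10.
Posterior shape = 4.7 + 5 = 9.7.
The Pareto density is decreasing on [x_m, ∞), so the mode is x_m = 38.10.

38.10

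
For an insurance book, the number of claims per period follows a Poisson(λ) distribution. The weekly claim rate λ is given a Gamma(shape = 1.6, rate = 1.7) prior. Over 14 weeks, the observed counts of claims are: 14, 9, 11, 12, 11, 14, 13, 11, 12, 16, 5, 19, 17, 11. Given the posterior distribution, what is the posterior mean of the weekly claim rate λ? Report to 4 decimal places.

11.2484

With a Gamma(shape α, rate β) prior, the Poisson likelihood is conjugate: the posterior is Gamma(α + ΣXᵢ, β + n).
Sum of counts S = 175 over n = 14 weeks.
Posterior: Gamma(α+S, β+n) = Gamma(1.6+175, 1.7+14) = Gamma(176.6, 15.7).
Posterior mean = α/β = 176.6/15.7 = 11.2484.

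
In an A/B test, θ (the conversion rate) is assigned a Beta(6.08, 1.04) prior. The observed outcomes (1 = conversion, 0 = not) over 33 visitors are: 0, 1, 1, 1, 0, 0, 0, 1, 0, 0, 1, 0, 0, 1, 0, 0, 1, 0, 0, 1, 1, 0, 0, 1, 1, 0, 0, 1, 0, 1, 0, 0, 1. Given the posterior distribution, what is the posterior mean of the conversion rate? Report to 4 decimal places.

0.5005

The Beta prior is conjugate to a Binomial/Bernoulli likelihood; the update adds successes to α and failures to β.
Posterior: Beta(α+k, β+n−k) = Beta(6.08+14, 1.04+19) = Beta(20.08, 20.04).
Posterior mean = α/(α+β) = 20.08/40.12 = 0.5005.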